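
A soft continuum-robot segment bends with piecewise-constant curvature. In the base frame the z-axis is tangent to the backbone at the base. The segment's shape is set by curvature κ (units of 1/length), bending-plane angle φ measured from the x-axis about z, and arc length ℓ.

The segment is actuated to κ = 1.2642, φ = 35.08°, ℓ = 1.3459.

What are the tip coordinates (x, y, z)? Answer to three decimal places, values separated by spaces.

0.732 0.514 0.784

θ = κ·ℓ = 1.2642 × 1.3459 = 1.70149 rad
ρ = (1 − cos θ)/κ = (1 − -0.13032)/1.2642 = 0.89410
z = sin θ / κ = 0.99147/1.2642 = 0.78427
x = ρ cos φ = 0.89410 × cos(35.08°) = 0.73169
y = ρ sin φ = 0.89410 × sin(35.08°) = 0.51386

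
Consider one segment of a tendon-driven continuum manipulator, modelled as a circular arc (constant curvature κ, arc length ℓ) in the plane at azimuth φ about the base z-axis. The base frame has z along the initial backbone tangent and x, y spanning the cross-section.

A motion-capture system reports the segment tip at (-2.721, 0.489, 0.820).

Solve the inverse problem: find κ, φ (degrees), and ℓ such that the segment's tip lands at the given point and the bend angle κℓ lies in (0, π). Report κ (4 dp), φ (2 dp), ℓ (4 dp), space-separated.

0.6649 169.81 3.8574

ρ = √(x²+y²) = √(-2.721² + 0.489²) = 2.76459
φ = atan2(y, x) mod 360° = atan2(0.489, -2.721) = 169.8119°
|p|² = ρ² + z² = 2.76459² + 0.820² = 8.31536
κ = 2ρ / |p|² = 2×2.76459 / 8.31536 = 0.66494
θ = 2·atan2(ρ, z) = 2·atan2(2.76459, 0.820) = 2.56491 rad
ℓ = θ/κ = 2.56491/0.66494 = 3.85738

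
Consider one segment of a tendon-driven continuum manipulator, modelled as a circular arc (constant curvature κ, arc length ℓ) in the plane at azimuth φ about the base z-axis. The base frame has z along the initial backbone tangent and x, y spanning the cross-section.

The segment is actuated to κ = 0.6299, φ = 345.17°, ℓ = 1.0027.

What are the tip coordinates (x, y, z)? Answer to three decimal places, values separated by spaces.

θ = κ·ℓ = 0.6299 × 1.0027 = 0.63160 rad
ρ = (1 − cos θ)/κ = (1 − 0.80708)/0.6299 = 0.30627
z = sin θ / κ = 0.59044/0.6299 = 0.93735
x = ρ cos φ = 0.30627 × cos(345.17°) = 0.29606
y = ρ sin φ = 0.30627 × sin(345.17°) = -0.07839

0.296 -0.078 0.937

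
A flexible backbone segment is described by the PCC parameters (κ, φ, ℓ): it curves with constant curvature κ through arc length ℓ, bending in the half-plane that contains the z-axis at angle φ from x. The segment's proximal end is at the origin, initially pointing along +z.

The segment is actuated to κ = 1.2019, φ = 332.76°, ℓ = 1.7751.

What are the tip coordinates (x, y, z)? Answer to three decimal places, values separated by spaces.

θ = κ·ℓ = 1.2019 × 1.7751 = 2.13349 rad
ρ = (1 − cos θ)/κ = (1 − -0.53347)/1.2019 = 1.27587
z = sin θ / κ = 0.84582/1.2019 = 0.70374
x = ρ cos φ = 1.27587 × cos(332.76°) = 1.13437
y = ρ sin φ = 1.27587 × sin(332.76°) = -0.58399

1.134 -0.584 0.704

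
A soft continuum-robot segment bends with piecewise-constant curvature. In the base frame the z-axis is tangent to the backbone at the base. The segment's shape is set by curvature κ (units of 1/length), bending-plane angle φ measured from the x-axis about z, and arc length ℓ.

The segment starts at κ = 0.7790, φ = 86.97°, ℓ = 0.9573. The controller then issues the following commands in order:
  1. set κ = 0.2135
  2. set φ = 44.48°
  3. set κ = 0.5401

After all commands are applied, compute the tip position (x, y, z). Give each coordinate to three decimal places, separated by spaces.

0.173 0.170 0.915

initial: κ=0.7790, φ=86.97°, ℓ=0.9573
cmd 1: set κ=0.2135 → (κ,φ,ℓ)=(0.2135,86.97°,0.9573) → tip=(0.0052,0.0974,0.9506)
cmd 2: set φ=44.48° → (κ,φ,ℓ)=(0.2135,44.48°,0.9573) → tip=(0.0696,0.0683,0.9506)
cmd 3: set κ=0.5401 → (κ,φ,ℓ)=(0.5401,44.48°,0.9573) → tip=(0.1727,0.1696,0.9152)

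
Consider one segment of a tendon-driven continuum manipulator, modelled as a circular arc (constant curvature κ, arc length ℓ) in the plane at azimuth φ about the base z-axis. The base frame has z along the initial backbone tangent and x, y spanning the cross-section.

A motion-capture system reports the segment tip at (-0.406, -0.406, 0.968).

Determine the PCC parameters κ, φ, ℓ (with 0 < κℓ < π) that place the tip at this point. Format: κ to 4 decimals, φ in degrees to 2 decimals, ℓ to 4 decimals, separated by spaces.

0.9066 225.00 1.1811

ρ = √(x²+y²) = √(-0.406² + -0.406²) = 0.57417
φ = atan2(y, x) mod 360° = atan2(-0.406, -0.406) = 225.0000°
|p|² = ρ² + z² = 0.57417² + 0.968² = 1.26670
κ = 2ρ / |p|² = 2×0.57417 / 1.26670 = 0.90656
θ = 2·atan2(ρ, z) = 2·atan2(0.57417, 0.968) = 1.07074 rad
ℓ = θ/κ = 1.07074/0.90656 = 1.18109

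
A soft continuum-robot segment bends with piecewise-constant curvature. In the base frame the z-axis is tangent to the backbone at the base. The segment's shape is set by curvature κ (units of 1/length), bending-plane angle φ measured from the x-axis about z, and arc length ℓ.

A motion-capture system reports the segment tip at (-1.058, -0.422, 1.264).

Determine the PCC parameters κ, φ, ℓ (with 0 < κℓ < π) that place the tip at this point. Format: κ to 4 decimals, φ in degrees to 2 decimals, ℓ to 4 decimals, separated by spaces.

0.7869 201.75 1.8642

ρ = √(x²+y²) = √(-1.058² + -0.422²) = 1.13906
φ = atan2(y, x) mod 360° = atan2(-0.422, -1.058) = 201.7454°
|p|² = ρ² + z² = 1.13906² + 1.264² = 2.89514
κ = 2ρ / |p|² = 2×1.13906 / 2.89514 = 0.78687
θ = 2·atan2(ρ, z) = 2·atan2(1.13906, 1.264) = 1.46690 rad
ℓ = θ/κ = 1.46690/0.78687 = 1.86422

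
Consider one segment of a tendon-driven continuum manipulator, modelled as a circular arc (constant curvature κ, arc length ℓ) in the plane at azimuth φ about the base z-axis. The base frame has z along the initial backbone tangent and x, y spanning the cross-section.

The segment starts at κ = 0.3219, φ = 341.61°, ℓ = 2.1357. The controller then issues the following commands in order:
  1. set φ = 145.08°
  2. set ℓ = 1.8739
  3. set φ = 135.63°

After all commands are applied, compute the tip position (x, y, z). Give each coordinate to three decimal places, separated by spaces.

-0.392 0.383 1.762

initial: κ=0.3219, φ=341.61°, ℓ=2.1357
cmd 1: set φ=145.08° → (κ,φ,ℓ)=(0.3219,145.08°,2.1357) → tip=(-0.5786,0.4039,1.9714)
cmd 2: set ℓ=1.8739 → (κ,φ,ℓ)=(0.3219,145.08°,1.8739) → tip=(-0.4495,0.3138,1.7623)
cmd 3: set φ=135.63° → (κ,φ,ℓ)=(0.3219,135.63°,1.8739) → tip=(-0.3919,0.3834,1.7623)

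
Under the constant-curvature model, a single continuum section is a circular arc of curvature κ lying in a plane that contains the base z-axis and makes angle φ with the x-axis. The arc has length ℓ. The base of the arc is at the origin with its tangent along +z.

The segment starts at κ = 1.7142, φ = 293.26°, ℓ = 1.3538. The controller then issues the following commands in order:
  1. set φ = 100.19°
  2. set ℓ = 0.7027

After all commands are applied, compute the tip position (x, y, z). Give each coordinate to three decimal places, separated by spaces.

-0.066 0.369 0.545

initial: κ=1.7142, φ=293.26°, ℓ=1.3538
cmd 1: set φ=100.19° → (κ,φ,ℓ)=(1.7142,100.19°,1.3538) → tip=(-0.1735,0.9655,0.4269)
cmd 2: set ℓ=0.7027 → (κ,φ,ℓ)=(1.7142,100.19°,0.7027) → tip=(-0.0662,0.3686,0.5447)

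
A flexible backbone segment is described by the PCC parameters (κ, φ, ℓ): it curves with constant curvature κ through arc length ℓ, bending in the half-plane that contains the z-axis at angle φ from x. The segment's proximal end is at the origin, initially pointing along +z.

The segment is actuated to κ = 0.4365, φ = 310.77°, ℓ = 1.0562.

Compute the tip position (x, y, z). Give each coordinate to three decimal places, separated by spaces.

0.156 -0.181 1.019

θ = κ·ℓ = 0.4365 × 1.0562 = 0.46103 rad
ρ = (1 − cos θ)/κ = (1 − 0.89559)/0.4365 = 0.23919
z = sin θ / κ = 0.44487/0.4365 = 1.01918
x = ρ cos φ = 0.23919 × cos(310.77°) = 0.15620
y = ρ sin φ = 0.23919 × sin(310.77°) = -0.18115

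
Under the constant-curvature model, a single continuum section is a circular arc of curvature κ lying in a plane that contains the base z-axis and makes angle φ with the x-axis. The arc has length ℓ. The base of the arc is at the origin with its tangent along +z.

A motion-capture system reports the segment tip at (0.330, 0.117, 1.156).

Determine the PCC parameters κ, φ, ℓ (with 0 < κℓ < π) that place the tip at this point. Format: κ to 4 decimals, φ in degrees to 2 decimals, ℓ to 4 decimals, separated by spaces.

ρ = √(x²+y²) = √(0.330² + 0.117²) = 0.35013
φ = atan2(y, x) mod 360° = atan2(0.117, 0.330) = 19.5217°
|p|² = ρ² + z² = 0.35013² + 1.156² = 1.45892
κ = 2ρ / |p|² = 2×0.35013 / 1.45892 = 0.47998
θ = 2·atan2(ρ, z) = 2·atan2(0.35013, 1.156) = 0.58819 rad
ℓ = θ/κ = 0.58819/0.47998 = 1.22545

0.4800 19.52 1.2254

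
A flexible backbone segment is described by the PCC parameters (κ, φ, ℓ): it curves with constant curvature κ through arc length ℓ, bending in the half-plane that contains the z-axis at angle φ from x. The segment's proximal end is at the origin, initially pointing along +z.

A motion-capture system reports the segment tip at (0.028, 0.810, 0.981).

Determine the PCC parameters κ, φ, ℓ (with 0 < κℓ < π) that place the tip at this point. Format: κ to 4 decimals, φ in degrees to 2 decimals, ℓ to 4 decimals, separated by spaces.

ρ = √(x²+y²) = √(0.028² + 0.810²) = 0.81048
φ = atan2(y, x) mod 360° = atan2(0.810, 0.028) = 88.0202°
|p|² = ρ² + z² = 0.81048² + 0.981² = 1.61925
κ = 2ρ / |p|² = 2×0.81048 / 1.61925 = 1.00106
θ = 2·atan2(ρ, z) = 2·atan2(0.81048, 0.981) = 1.38101 rad
ℓ = θ/κ = 1.38101/1.00106 = 1.37954

1.0011 88.02 1.3795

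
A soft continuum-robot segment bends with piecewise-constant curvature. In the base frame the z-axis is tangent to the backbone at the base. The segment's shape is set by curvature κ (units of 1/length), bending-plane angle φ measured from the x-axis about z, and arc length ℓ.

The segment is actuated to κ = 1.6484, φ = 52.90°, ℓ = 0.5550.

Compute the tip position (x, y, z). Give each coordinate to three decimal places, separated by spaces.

0.143 0.189 0.481

θ = κ·ℓ = 1.6484 × 0.5550 = 0.91486 rad
ρ = (1 − cos θ)/κ = (1 − 0.60990)/1.6484 = 0.23665
z = sin θ / κ = 0.79248/1.6484 = 0.48076
x = ρ cos φ = 0.23665 × cos(52.90°) = 0.14275
y = ρ sin φ = 0.23665 × sin(52.90°) = 0.18875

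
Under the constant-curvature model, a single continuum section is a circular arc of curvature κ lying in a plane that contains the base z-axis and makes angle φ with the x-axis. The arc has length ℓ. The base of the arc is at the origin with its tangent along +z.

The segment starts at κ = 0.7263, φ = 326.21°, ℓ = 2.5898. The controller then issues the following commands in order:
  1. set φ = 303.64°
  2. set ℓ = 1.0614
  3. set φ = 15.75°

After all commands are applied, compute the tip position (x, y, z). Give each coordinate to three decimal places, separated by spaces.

initial: κ=0.7263, φ=326.21°, ℓ=2.5898
cmd 1: set φ=303.64° → (κ,φ,ℓ)=(0.7263,303.64°,2.5898) → tip=(0.9955,-1.4961,1.3111)
cmd 2: set ℓ=1.0614 → (κ,φ,ℓ)=(0.7263,303.64°,1.0614) → tip=(0.2156,-0.3241,0.9594)
cmd 3: set φ=15.75° → (κ,φ,ℓ)=(0.7263,15.75°,1.0614) → tip=(0.3746,0.1057,0.9594)

0.375 0.106 0.959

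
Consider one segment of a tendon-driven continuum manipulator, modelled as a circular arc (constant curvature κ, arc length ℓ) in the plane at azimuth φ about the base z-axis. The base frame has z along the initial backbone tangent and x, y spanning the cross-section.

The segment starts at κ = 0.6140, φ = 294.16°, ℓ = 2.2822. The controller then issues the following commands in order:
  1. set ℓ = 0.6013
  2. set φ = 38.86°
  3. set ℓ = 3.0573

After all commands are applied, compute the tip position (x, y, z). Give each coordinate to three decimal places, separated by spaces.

1.651 1.330 1.553

initial: κ=0.6140, φ=294.16°, ℓ=2.2822
cmd 1: set ℓ=0.6013 → (κ,φ,ℓ)=(0.6140,294.16°,0.6013) → tip=(0.0449,-0.1001,0.5877)
cmd 2: set φ=38.86° → (κ,φ,ℓ)=(0.6140,38.86°,0.6013) → tip=(0.0855,0.0689,0.5877)
cmd 3: set ℓ=3.0573 → (κ,φ,ℓ)=(0.6140,38.86°,3.0573) → tip=(1.6507,1.3301,1.5528)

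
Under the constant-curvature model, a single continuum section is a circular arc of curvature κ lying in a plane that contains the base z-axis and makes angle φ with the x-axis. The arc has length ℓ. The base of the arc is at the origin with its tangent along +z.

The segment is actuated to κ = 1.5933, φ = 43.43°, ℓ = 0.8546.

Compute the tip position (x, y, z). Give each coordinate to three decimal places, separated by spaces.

θ = κ·ℓ = 1.5933 × 0.8546 = 1.36163 rad
ρ = (1 − cos θ)/κ = (1 − 0.20764)/1.5933 = 0.49731
z = sin θ / κ = 0.97821/1.5933 = 0.61395
x = ρ cos φ = 0.49731 × cos(43.43°) = 0.36115
y = ρ sin φ = 0.49731 × sin(43.43°) = 0.34188

0.361 0.342 0.614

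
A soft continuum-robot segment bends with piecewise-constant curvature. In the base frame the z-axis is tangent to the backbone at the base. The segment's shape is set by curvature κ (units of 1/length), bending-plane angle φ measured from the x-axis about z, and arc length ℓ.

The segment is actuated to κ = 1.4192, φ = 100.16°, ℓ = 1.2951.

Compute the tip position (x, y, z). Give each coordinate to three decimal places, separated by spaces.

θ = κ·ℓ = 1.4192 × 1.2951 = 1.83801 rad
ρ = (1 − cos θ)/κ = (1 − -0.26404)/1.4192 = 0.89067
z = sin θ / κ = 0.96451/1.4192 = 0.67962
x = ρ cos φ = 0.89067 × cos(100.16°) = -0.15711
y = ρ sin φ = 0.89067 × sin(100.16°) = 0.87670

-0.157 0.877 0.680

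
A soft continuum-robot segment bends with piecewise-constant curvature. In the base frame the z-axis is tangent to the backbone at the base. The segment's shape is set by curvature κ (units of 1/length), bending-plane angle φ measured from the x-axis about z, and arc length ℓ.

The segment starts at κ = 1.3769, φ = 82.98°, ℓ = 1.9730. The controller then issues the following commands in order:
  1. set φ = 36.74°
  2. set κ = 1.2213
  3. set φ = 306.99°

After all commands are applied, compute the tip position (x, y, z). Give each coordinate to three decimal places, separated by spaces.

0.859 -1.140 0.547

initial: κ=1.3769, φ=82.98°, ℓ=1.9730
cmd 1: set φ=36.74° → (κ,φ,ℓ)=(1.3769,36.74°,1.9730) → tip=(1.1122,0.8302,0.2994)
cmd 2: set κ=1.2213 → (κ,φ,ℓ)=(1.2213,36.74°,1.9730) → tip=(1.1442,0.8541,0.5472)
cmd 3: set φ=306.99° → (κ,φ,ℓ)=(1.2213,306.99°,1.9730) → tip=(0.8591,-1.1405,0.5472)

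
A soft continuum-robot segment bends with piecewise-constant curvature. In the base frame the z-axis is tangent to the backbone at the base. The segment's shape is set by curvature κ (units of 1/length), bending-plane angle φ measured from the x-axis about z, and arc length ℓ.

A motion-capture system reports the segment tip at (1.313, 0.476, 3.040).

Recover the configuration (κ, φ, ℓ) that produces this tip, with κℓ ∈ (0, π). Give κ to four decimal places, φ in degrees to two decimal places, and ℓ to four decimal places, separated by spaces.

ρ = √(x²+y²) = √(1.313² + 0.476²) = 1.39662
φ = atan2(y, x) mod 360° = atan2(0.476, 1.313) = 19.9270°
|p|² = ρ² + z² = 1.39662² + 3.040² = 11.19215
κ = 2ρ / |p|² = 2×1.39662 / 11.19215 = 0.24957
θ = 2·atan2(ρ, z) = 2·atan2(1.39662, 3.040) = 0.86131 rad
ℓ = θ/κ = 0.86131/0.24957 = 3.45116

0.2496 19.93 3.4512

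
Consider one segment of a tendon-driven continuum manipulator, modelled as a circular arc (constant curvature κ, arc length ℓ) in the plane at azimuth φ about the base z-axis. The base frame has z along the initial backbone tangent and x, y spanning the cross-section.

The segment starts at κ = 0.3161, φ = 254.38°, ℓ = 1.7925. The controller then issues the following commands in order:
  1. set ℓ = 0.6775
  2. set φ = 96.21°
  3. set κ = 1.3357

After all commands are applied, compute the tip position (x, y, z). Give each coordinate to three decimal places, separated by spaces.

-0.031 0.285 0.589

initial: κ=0.3161, φ=254.38°, ℓ=1.7925
cmd 1: set ℓ=0.6775 → (κ,φ,ℓ)=(0.3161,254.38°,0.6775) → tip=(-0.0195,-0.0696,0.6723)
cmd 2: set φ=96.21° → (κ,φ,ℓ)=(0.3161,96.21°,0.6775) → tip=(-0.0078,0.0718,0.6723)
cmd 3: set κ=1.3357 → (κ,φ,ℓ)=(1.3357,96.21°,0.6775) → tip=(-0.0310,0.2845,0.5887)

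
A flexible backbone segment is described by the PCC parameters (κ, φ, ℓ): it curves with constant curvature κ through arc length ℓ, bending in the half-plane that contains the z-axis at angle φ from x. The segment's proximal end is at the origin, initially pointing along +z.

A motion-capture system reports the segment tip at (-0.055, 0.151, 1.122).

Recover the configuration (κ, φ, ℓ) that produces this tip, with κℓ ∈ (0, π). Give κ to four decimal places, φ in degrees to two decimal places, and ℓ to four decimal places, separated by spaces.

0.2502 110.01 1.1373

ρ = √(x²+y²) = √(-0.055² + 0.151²) = 0.16070
φ = atan2(y, x) mod 360° = atan2(0.151, -0.055) = 110.0136°
|p|² = ρ² + z² = 0.16070² + 1.122² = 1.28471
κ = 2ρ / |p|² = 2×0.16070 / 1.28471 = 0.25018
θ = 2·atan2(ρ, z) = 2·atan2(0.16070, 1.122) = 0.28453 rad
ℓ = θ/κ = 0.28453/0.25018 = 1.13728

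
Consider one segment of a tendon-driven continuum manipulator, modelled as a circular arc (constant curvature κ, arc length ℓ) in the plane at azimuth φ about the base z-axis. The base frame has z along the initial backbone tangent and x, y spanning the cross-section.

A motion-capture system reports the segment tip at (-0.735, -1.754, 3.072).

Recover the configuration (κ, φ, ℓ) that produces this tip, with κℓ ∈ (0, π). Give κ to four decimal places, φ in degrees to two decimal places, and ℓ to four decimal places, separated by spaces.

ρ = √(x²+y²) = √(-0.735² + -1.754²) = 1.90177
φ = atan2(y, x) mod 360° = atan2(-1.754, -0.735) = 247.2643°
|p|² = ρ² + z² = 1.90177² + 3.072² = 13.05392
κ = 2ρ / |p|² = 2×1.90177 / 13.05392 = 0.29137
θ = 2·atan2(ρ, z) = 2·atan2(1.90177, 3.072) = 1.10864 rad
ℓ = θ/κ = 1.10864/0.29137 = 3.80491

0.2914 247.26 3.8049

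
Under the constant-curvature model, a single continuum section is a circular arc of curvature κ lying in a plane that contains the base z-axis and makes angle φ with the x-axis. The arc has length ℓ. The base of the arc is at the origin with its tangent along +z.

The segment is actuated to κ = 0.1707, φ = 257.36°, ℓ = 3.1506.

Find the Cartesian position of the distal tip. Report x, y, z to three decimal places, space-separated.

-0.181 -0.807 3.001

θ = κ·ℓ = 0.1707 × 3.1506 = 0.53781 rad
ρ = (1 − cos θ)/κ = (1 − 0.85883)/0.1707 = 0.82698
z = sin θ / κ = 0.51225/0.1707 = 3.00090
x = ρ cos φ = 0.82698 × cos(257.36°) = -0.18096
y = ρ sin φ = 0.82698 × sin(257.36°) = -0.80694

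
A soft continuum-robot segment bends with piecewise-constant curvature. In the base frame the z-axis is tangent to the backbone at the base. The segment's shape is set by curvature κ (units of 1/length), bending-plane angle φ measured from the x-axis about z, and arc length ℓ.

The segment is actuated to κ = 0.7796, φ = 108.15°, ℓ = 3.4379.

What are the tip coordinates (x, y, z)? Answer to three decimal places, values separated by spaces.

-0.757 2.310 0.571

θ = κ·ℓ = 0.7796 × 3.4379 = 2.68019 rad
ρ = (1 − cos θ)/κ = (1 − -0.89543)/0.7796 = 2.43128
z = sin θ / κ = 0.44521/0.7796 = 0.57107
x = ρ cos φ = 2.43128 × cos(108.15°) = -0.75736
y = ρ sin φ = 2.43128 × sin(108.15°) = 2.31031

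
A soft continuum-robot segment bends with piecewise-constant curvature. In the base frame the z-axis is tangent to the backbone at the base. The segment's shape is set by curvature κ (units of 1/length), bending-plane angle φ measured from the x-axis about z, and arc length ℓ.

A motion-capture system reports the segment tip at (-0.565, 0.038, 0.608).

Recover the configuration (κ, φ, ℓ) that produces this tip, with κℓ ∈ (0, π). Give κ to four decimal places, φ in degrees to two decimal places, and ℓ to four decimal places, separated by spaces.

ρ = √(x²+y²) = √(-0.565² + 0.038²) = 0.56628
φ = atan2(y, x) mod 360° = atan2(0.038, -0.565) = 176.1523°
|p|² = ρ² + z² = 0.56628² + 0.608² = 0.69033
κ = 2ρ / |p|² = 2×0.56628 / 0.69033 = 1.64059
θ = 2·atan2(ρ, z) = 2·atan2(0.56628, 0.608) = 1.49976 rad
ℓ = θ/κ = 1.49976/1.64059 = 0.91416

1.6406 176.15 0.9142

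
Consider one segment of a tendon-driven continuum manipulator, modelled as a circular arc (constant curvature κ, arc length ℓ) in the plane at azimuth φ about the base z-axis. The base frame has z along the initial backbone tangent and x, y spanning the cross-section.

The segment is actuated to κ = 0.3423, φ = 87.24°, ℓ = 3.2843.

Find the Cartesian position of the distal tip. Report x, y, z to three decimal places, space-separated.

0.080 1.658 2.635

θ = κ·ℓ = 0.3423 × 3.2843 = 1.12422 rad
ρ = (1 − cos θ)/κ = (1 − 0.43188)/0.3423 = 1.65970
z = sin θ / κ = 0.90193/0.3423 = 2.63491
x = ρ cos φ = 1.65970 × cos(87.24°) = 0.07992
y = ρ sin φ = 1.65970 × sin(87.24°) = 1.65778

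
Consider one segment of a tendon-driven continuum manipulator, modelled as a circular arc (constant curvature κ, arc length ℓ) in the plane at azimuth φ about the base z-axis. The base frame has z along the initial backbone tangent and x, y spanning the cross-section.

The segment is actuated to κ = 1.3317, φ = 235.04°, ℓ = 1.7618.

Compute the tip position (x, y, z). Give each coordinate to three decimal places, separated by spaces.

θ = κ·ℓ = 1.3317 × 1.7618 = 2.34619 rad
ρ = (1 − cos θ)/κ = (1 − -0.70000)/1.3317 = 1.27656
z = sin θ / κ = 0.71415/1.3317 = 0.53627
x = ρ cos φ = 1.27656 × cos(235.04°) = -0.73148
y = ρ sin φ = 1.27656 × sin(235.04°) = -1.04621

-0.731 -1.046 0.536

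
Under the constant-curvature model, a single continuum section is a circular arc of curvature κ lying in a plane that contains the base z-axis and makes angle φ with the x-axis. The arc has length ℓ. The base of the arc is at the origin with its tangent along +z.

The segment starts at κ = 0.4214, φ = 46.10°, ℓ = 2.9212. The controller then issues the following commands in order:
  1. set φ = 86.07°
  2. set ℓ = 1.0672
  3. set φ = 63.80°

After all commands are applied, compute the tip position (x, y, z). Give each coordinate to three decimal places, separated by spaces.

0.104 0.212 1.032

initial: κ=0.4214, φ=46.10°, ℓ=2.9212
cmd 1: set φ=86.07° → (κ,φ,ℓ)=(0.4214,86.07°,2.9212) → tip=(0.1084,1.5784,2.2374)
cmd 2: set ℓ=1.0672 → (κ,φ,ℓ)=(0.4214,86.07°,1.0672) → tip=(0.0162,0.2354,1.0316)
cmd 3: set φ=63.80° → (κ,φ,ℓ)=(0.4214,63.80°,1.0672) → tip=(0.1042,0.2117,1.0316)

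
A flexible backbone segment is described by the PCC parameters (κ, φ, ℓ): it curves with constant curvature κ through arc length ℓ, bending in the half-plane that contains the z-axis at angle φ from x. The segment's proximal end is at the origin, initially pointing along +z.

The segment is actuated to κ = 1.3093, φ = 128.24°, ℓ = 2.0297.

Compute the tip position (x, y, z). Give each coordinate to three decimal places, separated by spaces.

-0.891 1.131 0.355

θ = κ·ℓ = 1.3093 × 2.0297 = 2.65749 rad
ρ = (1 − cos θ)/κ = (1 − -0.88509)/1.3093 = 1.43977
z = sin θ / κ = 0.46542/1.3093 = 0.35547
x = ρ cos φ = 1.43977 × cos(128.24°) = -0.89116
y = ρ sin φ = 1.43977 × sin(128.24°) = 1.13083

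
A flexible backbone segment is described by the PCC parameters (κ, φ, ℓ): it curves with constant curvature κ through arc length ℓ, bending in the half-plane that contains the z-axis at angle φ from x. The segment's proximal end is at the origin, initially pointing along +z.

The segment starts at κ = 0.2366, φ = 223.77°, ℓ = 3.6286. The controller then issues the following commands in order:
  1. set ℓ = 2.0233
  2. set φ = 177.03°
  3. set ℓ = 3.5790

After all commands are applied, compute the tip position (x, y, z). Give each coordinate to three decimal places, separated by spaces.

-1.425 0.074 3.166

initial: κ=0.2366, φ=223.77°, ℓ=3.6286
cmd 1: set ℓ=2.0233 → (κ,φ,ℓ)=(0.2366,223.77°,2.0233) → tip=(-0.3431,-0.3287,1.9469)
cmd 2: set φ=177.03° → (κ,φ,ℓ)=(0.2366,177.03°,2.0233) → tip=(-0.4745,0.0246,1.9469)
cmd 3: set ℓ=3.5790 → (κ,φ,ℓ)=(0.2366,177.03°,3.5790) → tip=(-1.4250,0.0739,3.1664)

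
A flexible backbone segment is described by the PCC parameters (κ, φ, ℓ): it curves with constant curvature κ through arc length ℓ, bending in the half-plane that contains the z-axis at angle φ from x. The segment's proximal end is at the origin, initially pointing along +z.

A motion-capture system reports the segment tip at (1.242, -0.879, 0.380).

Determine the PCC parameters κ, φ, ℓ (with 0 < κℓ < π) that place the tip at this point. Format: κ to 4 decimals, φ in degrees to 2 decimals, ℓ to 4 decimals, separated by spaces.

ρ = √(x²+y²) = √(1.242² + -0.879²) = 1.52158
φ = atan2(y, x) mod 360° = atan2(-0.879, 1.242) = 324.7118°
|p|² = ρ² + z² = 1.52158² + 0.380² = 2.45960
κ = 2ρ / |p|² = 2×1.52158 / 2.45960 = 1.23726
θ = 2·atan2(ρ, z) = 2·atan2(1.52158, 0.380) = 2.65212 rad
ℓ = θ/κ = 2.65212/1.23726 = 2.14355

1.2373 324.71 2.1436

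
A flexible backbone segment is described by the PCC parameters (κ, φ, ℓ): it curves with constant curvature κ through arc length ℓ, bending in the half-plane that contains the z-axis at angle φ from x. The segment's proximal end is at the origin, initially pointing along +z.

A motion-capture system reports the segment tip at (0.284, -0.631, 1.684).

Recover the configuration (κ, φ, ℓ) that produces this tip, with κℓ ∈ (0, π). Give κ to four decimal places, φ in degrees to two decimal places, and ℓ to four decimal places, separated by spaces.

ρ = √(x²+y²) = √(0.284² + -0.631²) = 0.69197
φ = atan2(y, x) mod 360° = atan2(-0.631, 0.284) = 294.2315°
|p|² = ρ² + z² = 0.69197² + 1.684² = 3.31467
κ = 2ρ / |p|² = 2×0.69197 / 3.31467 = 0.41752
θ = 2·atan2(ρ, z) = 2·atan2(0.69197, 1.684) = 0.77975 rad
ℓ = θ/κ = 0.77975/0.41752 = 1.86758

0.4175 294.23 1.8676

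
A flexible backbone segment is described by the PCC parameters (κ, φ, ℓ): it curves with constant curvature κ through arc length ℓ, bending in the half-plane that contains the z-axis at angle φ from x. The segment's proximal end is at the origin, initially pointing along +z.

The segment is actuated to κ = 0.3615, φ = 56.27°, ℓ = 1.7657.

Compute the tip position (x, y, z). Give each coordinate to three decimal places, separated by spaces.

θ = κ·ℓ = 0.3615 × 1.7657 = 0.63830 rad
ρ = (1 − cos θ)/κ = (1 − 0.80311)/0.3615 = 0.54465
z = sin θ / κ = 0.59583/0.3615 = 1.64822
x = ρ cos φ = 0.54465 × cos(56.27°) = 0.30243
y = ρ sin φ = 0.54465 × sin(56.27°) = 0.45296

0.302 0.453 1.648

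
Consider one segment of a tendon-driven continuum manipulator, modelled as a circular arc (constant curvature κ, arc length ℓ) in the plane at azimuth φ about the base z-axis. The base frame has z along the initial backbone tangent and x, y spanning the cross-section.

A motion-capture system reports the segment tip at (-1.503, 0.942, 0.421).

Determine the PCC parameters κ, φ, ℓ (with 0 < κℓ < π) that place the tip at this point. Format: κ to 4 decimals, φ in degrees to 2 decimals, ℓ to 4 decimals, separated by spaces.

1.0674 147.92 2.5066

ρ = √(x²+y²) = √(-1.503² + 0.942²) = 1.77380
φ = atan2(y, x) mod 360° = atan2(0.942, -1.503) = 147.9227°
|p|² = ρ² + z² = 1.77380² + 0.421² = 3.32361
κ = 2ρ / |p|² = 2×1.77380 / 3.32361 = 1.06739
θ = 2·atan2(ρ, z) = 2·atan2(1.77380, 0.421) = 2.67553 rad
ℓ = θ/κ = 2.67553/1.06739 = 2.50660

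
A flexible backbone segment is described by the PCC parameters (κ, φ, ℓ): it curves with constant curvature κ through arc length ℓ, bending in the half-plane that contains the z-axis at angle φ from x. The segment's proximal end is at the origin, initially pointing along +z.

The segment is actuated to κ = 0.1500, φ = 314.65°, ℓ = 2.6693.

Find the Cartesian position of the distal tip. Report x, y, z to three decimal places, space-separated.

θ = κ·ℓ = 0.1500 × 2.6693 = 0.40039 rad
ρ = (1 − cos θ)/κ = (1 − 0.92091)/0.1500 = 0.52729
z = sin θ / κ = 0.38978/0.1500 = 2.59855
x = ρ cos φ = 0.52729 × cos(314.65°) = 0.37056
y = ρ sin φ = 0.52729 × sin(314.65°) = -0.37512

0.371 -0.375 2.599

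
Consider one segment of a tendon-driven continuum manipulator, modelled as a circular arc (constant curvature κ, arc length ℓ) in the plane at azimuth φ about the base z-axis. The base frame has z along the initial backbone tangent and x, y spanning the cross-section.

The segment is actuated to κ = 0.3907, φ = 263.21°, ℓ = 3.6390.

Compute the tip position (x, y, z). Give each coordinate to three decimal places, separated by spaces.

-0.258 -2.164 2.531

θ = κ·ℓ = 0.3907 × 3.6390 = 1.42176 rad
ρ = (1 − cos θ)/κ = (1 − 0.14849)/0.3907 = 2.17945
z = sin θ / κ = 0.98891/0.3907 = 2.53113
x = ρ cos φ = 2.17945 × cos(263.21°) = -0.25768
y = ρ sin φ = 2.17945 × sin(263.21°) = -2.16417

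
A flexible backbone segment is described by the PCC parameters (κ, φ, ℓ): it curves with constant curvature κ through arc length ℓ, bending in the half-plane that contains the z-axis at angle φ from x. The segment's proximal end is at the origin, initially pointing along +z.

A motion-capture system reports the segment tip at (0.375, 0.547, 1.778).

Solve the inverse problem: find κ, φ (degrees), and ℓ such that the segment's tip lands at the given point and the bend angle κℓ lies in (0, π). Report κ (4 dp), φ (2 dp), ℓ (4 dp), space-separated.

ρ = √(x²+y²) = √(0.375² + 0.547²) = 0.66320
φ = atan2(y, x) mod 360° = atan2(0.547, 0.375) = 55.5671°
|p|² = ρ² + z² = 0.66320² + 1.778² = 3.60112
κ = 2ρ / |p|² = 2×0.66320 / 3.60112 = 0.36833
θ = 2·atan2(ρ, z) = 2·atan2(0.66320, 1.778) = 0.71404 rad
ℓ = θ/κ = 0.71404/0.36833 = 1.93858

0.3683 55.57 1.9386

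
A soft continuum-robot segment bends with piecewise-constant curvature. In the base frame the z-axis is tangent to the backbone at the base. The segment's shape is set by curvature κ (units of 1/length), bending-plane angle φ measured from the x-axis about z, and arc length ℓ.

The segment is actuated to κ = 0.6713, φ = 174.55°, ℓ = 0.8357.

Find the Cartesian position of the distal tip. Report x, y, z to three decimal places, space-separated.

-0.227 0.022 0.793

θ = κ·ℓ = 0.6713 × 0.8357 = 0.56101 rad
ρ = (1 − cos θ)/κ = (1 − 0.84672)/0.6713 = 0.22833
z = sin θ / κ = 0.53204/0.6713 = 0.79255
x = ρ cos φ = 0.22833 × cos(174.55°) = -0.22730
y = ρ sin φ = 0.22833 × sin(174.55°) = 0.02169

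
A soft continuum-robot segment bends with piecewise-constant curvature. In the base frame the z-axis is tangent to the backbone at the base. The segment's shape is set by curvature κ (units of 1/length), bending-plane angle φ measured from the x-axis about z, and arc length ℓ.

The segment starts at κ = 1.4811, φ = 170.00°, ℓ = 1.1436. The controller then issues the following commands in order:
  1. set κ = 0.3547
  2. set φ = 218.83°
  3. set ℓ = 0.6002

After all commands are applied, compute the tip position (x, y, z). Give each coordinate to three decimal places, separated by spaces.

-0.050 -0.040 0.596

initial: κ=1.4811, φ=170.00°, ℓ=1.1436
cmd 1: set κ=0.3547 → (κ,φ,ℓ)=(0.3547,170.00°,1.1436) → tip=(-0.2253,0.0397,1.1125)
cmd 2: set φ=218.83° → (κ,φ,ℓ)=(0.3547,218.83°,1.1436) → tip=(-0.1782,-0.1434,1.1125)
cmd 3: set ℓ=0.6002 → (κ,φ,ℓ)=(0.3547,218.83°,0.6002) → tip=(-0.0496,-0.0399,0.5957)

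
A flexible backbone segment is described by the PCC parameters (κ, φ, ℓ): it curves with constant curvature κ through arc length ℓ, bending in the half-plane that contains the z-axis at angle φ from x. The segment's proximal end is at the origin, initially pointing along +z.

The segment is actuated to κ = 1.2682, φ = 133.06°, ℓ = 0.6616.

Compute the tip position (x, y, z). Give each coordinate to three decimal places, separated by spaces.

θ = κ·ℓ = 1.2682 × 0.6616 = 0.83904 rad
ρ = (1 − cos θ)/κ = (1 − 0.66818)/1.2682 = 0.26165
z = sin θ / κ = 0.74400/1.2682 = 0.58666
x = ρ cos φ = 0.26165 × cos(133.06°) = -0.17864
y = ρ sin φ = 0.26165 × sin(133.06°) = 0.19117

-0.179 0.191 0.587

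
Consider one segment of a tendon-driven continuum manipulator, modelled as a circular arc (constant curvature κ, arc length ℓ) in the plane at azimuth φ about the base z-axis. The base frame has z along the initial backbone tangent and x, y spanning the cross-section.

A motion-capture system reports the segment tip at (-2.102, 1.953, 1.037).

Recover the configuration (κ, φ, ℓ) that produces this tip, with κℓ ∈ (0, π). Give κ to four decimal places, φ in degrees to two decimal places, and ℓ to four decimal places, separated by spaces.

ρ = √(x²+y²) = √(-2.102² + 1.953²) = 2.86925
φ = atan2(y, x) mod 360° = atan2(1.953, -2.102) = 137.1044°
|p|² = ρ² + z² = 2.86925² + 1.037² = 9.30798
κ = 2ρ / |p|² = 2×2.86925 / 9.30798 = 0.61651
θ = 2·atan2(ρ, z) = 2·atan2(2.86925, 1.037) = 2.44797 rad
ℓ = θ/κ = 2.44797/0.61651 = 3.97066

0.6165 137.10 3.9707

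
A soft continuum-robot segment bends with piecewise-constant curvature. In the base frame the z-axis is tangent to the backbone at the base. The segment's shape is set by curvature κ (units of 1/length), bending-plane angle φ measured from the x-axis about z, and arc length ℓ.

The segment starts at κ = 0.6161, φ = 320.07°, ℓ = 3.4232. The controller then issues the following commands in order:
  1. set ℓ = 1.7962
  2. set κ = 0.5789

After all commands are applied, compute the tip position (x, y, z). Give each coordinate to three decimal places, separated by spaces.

0.654 -0.547 1.490

initial: κ=0.6161, φ=320.07°, ℓ=3.4232
cmd 1: set ℓ=1.7962 → (κ,φ,ℓ)=(0.6161,320.07°,1.7962) → tip=(0.6875,-0.5754,1.4514)
cmd 2: set κ=0.5789 → (κ,φ,ℓ)=(0.5789,320.07°,1.7962) → tip=(0.6539,-0.5473,1.4896)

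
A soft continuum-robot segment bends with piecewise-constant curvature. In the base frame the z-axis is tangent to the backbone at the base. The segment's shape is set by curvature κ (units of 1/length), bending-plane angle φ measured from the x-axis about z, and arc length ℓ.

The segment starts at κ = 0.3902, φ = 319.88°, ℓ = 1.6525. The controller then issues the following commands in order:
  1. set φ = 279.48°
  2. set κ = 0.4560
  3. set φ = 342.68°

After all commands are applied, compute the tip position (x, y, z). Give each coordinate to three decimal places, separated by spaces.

0.567 -0.177 1.500

initial: κ=0.3902, φ=319.88°, ℓ=1.6525
cmd 1: set φ=279.48° → (κ,φ,ℓ)=(0.3902,279.48°,1.6525) → tip=(0.0848,-0.5075,1.5403)
cmd 2: set κ=0.4560 → (κ,φ,ℓ)=(0.4560,279.48°,1.6525) → tip=(0.0978,-0.5856,1.5005)
cmd 3: set φ=342.68° → (κ,φ,ℓ)=(0.4560,342.68°,1.6525) → tip=(0.5668,-0.1768,1.5005)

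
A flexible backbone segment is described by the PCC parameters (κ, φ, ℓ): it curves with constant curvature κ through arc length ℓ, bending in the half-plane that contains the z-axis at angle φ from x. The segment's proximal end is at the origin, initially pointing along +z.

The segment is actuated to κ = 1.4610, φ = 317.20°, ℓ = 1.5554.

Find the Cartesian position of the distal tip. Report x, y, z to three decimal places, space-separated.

θ = κ·ℓ = 1.4610 × 1.5554 = 2.27244 rad
ρ = (1 − cos θ)/κ = (1 − -0.64547)/1.4610 = 1.12627
z = sin θ / κ = 0.76378/1.4610 = 0.52278
x = ρ cos φ = 1.12627 × cos(317.20°) = 0.82637
y = ρ sin φ = 1.12627 × sin(317.20°) = -0.76523

0.826 -0.765 0.523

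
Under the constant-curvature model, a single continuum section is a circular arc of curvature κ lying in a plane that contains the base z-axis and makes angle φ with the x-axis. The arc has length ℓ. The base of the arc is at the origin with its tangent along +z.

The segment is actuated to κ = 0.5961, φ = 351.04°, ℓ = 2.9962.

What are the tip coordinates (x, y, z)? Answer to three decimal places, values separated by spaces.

2.011 -0.317 1.639

θ = κ·ℓ = 0.5961 × 2.9962 = 1.78603 rad
ρ = (1 − cos θ)/κ = (1 − -0.21358)/0.5961 = 2.03587
z = sin θ / κ = 0.97693/0.5961 = 1.63886
x = ρ cos φ = 2.03587 × cos(351.04°) = 2.01102
y = ρ sin φ = 2.03587 × sin(351.04°) = -0.31708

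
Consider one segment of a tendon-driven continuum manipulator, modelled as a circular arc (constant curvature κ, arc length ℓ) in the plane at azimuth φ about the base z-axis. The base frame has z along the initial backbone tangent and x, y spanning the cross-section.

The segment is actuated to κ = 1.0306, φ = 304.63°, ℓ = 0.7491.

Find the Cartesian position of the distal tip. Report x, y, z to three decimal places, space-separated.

0.156 -0.226 0.677

θ = κ·ℓ = 1.0306 × 0.7491 = 0.77202 rad
ρ = (1 − cos θ)/κ = (1 − 0.71650)/1.0306 = 0.27508
z = sin θ / κ = 0.69759/1.0306 = 0.67687
x = ρ cos φ = 0.27508 × cos(304.63°) = 0.15632
y = ρ sin φ = 0.27508 × sin(304.63°) = -0.22635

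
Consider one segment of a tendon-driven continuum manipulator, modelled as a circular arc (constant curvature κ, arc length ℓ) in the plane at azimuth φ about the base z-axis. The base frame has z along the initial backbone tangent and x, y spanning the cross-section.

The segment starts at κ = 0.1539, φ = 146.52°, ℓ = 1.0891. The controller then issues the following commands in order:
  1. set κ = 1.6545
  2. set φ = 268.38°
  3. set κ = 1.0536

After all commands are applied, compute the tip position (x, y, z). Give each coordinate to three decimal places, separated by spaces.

-0.016 -0.559 0.865

initial: κ=0.1539, φ=146.52°, ℓ=1.0891
cmd 1: set κ=1.6545 → (κ,φ,ℓ)=(1.6545,146.52°,1.0891) → tip=(-0.6196,0.4098,0.5883)
cmd 2: set φ=268.38° → (κ,φ,ℓ)=(1.6545,268.38°,1.0891) → tip=(-0.0210,-0.7426,0.5883)
cmd 3: set κ=1.0536 → (κ,φ,ℓ)=(1.0536,268.38°,1.0891) → tip=(-0.0158,-0.5590,0.8653)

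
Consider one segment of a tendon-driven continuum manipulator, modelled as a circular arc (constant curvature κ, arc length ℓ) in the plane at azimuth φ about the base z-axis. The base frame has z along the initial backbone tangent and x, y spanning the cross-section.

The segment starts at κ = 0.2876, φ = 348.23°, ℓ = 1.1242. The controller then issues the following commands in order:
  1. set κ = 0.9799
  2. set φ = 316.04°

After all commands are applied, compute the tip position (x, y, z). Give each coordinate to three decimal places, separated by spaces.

initial: κ=0.2876, φ=348.23°, ℓ=1.1242
cmd 1: set κ=0.9799 → (κ,φ,ℓ)=(0.9799,348.23°,1.1242) → tip=(0.5473,-0.1140,0.9102)
cmd 2: set φ=316.04° → (κ,φ,ℓ)=(0.9799,316.04°,1.1242) → tip=(0.4024,-0.3881,0.9102)

0.402 -0.388 0.910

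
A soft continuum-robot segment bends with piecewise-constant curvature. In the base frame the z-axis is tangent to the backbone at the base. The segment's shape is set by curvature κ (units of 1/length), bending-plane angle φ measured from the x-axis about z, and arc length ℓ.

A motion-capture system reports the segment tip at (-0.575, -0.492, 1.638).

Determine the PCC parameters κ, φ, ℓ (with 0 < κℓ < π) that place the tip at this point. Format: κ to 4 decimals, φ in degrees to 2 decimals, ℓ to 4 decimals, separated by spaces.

ρ = √(x²+y²) = √(-0.575² + -0.492²) = 0.75676
φ = atan2(y, x) mod 360° = atan2(-0.492, -0.575) = 220.5520°
|p|² = ρ² + z² = 0.75676² + 1.638² = 3.25573
κ = 2ρ / |p|² = 2×0.75676 / 3.25573 = 0.46488
θ = 2·atan2(ρ, z) = 2·atan2(0.75676, 1.638) = 0.86558 rad
ℓ = θ/κ = 0.86558/0.46488 = 1.86195

0.4649 220.55 1.8619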